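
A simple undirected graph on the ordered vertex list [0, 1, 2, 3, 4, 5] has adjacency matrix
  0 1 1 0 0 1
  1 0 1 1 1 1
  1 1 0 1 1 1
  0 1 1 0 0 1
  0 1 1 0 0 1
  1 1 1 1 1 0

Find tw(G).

3

A width-3 tree decomposition is:
Bags: B1 = {0, 1, 2, 5}  B2 = {1, 2, 4, 5}  B3 = {1, 2, 3, 5}
Tree: B1–B2, B1–B3
Each bag holds 4 vertices, so the decomposition has width 3, which upper-bounds the treewidth. Conversely, {0, 1, 2, 5} is a clique of size 4, and the vertices of any clique must share a bag in every tree decomposition; so some bag has ≥ 4 vertices and tw(G) ≥ 3. Therefore the treewidth is 3.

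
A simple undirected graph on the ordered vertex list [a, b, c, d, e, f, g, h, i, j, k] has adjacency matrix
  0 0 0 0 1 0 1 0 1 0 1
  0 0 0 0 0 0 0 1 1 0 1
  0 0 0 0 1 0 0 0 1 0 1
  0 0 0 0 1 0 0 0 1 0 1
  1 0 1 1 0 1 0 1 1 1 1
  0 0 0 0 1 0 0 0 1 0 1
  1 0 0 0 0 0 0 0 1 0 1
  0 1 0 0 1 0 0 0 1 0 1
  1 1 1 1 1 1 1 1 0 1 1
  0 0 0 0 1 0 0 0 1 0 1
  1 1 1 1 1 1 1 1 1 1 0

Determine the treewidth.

3

A width-3 tree decomposition is:
Bags: B1 = {e, h, i, k}  B2 = {c, e, i, k}  B3 = {b, h, i, k}  B4 = {a, e, i, k}  B5 = {e, i, j, k}  B6 = {a, g, i, k}  B7 = {d, e, i, k}  B8 = {e, f, i, k}
Tree: B1–B2, B1–B3, B2–B4, B1–B5, B4–B6, B5–B7, B4–B8
Every bag has size at most 4, so the width is 4 − 1 = 3 and tw(G) ≤ 3. On the other hand G contains the 4-clique {a, g, i, k}. A clique must lie in a single bag of any decomposition, so no decomposition can have width below 3. The upper and lower bounds meet at 3, so that is the treewidth.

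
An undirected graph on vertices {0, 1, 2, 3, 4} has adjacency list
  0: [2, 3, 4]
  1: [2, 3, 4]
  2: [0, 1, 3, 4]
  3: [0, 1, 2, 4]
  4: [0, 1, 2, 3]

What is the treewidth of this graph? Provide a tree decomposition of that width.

Every bag has size at most 4, so the width is 4 − 1 = 3 and tw(G) ≤ 3. For the lower bound, the 4 vertices {0, 2, 3, 4} are pairwise adjacent, and any tree decomposition puts a clique entirely inside one bag — forcing width ≥ 3. The upper and lower bounds meet at 3, so that is the treewidth.

Treewidth 3.
One such decomposition:
Bags: B1 = {1, 2, 3, 4}  B2 = {0, 2, 3, 4}
Tree: B1–B2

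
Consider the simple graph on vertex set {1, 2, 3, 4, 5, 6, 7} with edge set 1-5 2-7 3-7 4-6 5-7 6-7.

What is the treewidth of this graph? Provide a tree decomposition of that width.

Treewidth 1.
One such decomposition:
Bags: B1 = {4, 6}  B2 = {6, 7}  B3 = {2, 7}  B4 = {3, 7}  B5 = {5, 7}  B6 = {1, 5}
Tree: B1–B2, B2–B3, B3–B4, B4–B5, B5–B6

Each bag holds 2 vertices, so the decomposition has width 1, which upper-bounds the treewidth. Any graph with an edge has treewidth ≥ 1, and G has the edge 4–6. Combining the bounds, tw(G) = 1.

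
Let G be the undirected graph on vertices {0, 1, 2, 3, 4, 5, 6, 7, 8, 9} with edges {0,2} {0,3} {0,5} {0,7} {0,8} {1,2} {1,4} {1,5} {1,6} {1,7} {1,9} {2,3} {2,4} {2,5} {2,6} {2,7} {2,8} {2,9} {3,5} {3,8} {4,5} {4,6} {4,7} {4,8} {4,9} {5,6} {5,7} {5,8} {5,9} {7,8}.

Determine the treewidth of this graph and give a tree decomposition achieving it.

Every bag has size at most 5, so the width is 5 − 1 = 4 and tw(G) ≤ 4. For the lower bound, the 5 vertices {0, 2, 3, 5, 8} are pairwise adjacent, and any tree decomposition puts a clique entirely inside one bag — forcing width ≥ 4. Therefore the treewidth is 4.

Treewidth 4.
One optimal decomposition is:
Bags: B1 = {1, 2, 4, 5, 6}  B2 = {1, 2, 4, 5, 7}  B3 = {2, 4, 5, 7, 8}  B4 = {0, 2, 5, 7, 8}  B5 = {0, 2, 3, 5, 8}  B6 = {1, 2, 4, 5, 9}
Tree: B1–B2, B2–B3, B3–B4, B4–B5, B1–B6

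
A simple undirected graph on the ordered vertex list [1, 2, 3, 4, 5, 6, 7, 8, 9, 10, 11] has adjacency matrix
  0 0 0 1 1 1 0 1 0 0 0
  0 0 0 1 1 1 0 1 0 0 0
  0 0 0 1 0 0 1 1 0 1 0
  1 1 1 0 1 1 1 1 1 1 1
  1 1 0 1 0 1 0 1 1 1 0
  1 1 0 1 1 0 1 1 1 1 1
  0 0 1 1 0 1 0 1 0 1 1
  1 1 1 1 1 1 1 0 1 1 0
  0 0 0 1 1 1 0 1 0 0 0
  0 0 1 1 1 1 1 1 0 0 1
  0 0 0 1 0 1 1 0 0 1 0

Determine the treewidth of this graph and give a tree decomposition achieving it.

Each bag holds 5 vertices, so the decomposition has width 4, which upper-bounds the treewidth. For the lower bound, the 5 vertices {3, 4, 7, 8, 10} are pairwise adjacent, and any tree decomposition puts a clique entirely inside one bag — forcing width ≥ 4. Therefore the treewidth is 4.

Treewidth 4.
Bags: B1 = {3, 4, 7, 8, 10}  B2 = {4, 6, 7, 8, 10}  B3 = {4, 5, 6, 8, 10}  B4 = {1, 4, 5, 6, 8}  B5 = {2, 4, 5, 6, 8}  B6 = {4, 5, 6, 8, 9}  B7 = {4, 6, 7, 10, 11}
Tree: B1–B2, B2–B3, B3–B4, B3–B5, B4–B6, B2–B7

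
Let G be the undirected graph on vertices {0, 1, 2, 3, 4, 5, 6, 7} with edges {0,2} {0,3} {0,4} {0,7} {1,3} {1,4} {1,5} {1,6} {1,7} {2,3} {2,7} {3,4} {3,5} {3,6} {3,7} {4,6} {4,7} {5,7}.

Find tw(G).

A width-3 tree decomposition is:
Bags: B1 = {1, 3, 4, 6}  B2 = {1, 3, 4, 7}  B3 = {0, 3, 4, 7}  B4 = {1, 3, 5, 7}  B5 = {0, 2, 3, 7}
Tree: B1–B2, B2–B3, B2–B4, B3–B5
Every bag has size at most 4, so the width is 4 − 1 = 3 and tw(G) ≤ 3. For the lower bound, the 4 vertices {1, 3, 4, 6} are pairwise adjacent, and any tree decomposition puts a clique entirely inside one bag — forcing width ≥ 3. Hence tw(G) = 3 exactly.

3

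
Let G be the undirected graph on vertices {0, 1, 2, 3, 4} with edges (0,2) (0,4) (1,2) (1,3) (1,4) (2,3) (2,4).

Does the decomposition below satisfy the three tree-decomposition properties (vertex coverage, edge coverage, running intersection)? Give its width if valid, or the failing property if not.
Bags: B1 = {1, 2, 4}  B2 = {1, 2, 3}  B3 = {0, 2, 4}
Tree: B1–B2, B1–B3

Every vertex of G appears in some bag (union = {0, 1, 2, 3, 4}); every edge is covered by a bag; and for each vertex v the set of bags containing v is connected in the bag tree. The decomposition is therefore valid. The largest bag has 3 vertices, so the width is 2.

Yes; width 2.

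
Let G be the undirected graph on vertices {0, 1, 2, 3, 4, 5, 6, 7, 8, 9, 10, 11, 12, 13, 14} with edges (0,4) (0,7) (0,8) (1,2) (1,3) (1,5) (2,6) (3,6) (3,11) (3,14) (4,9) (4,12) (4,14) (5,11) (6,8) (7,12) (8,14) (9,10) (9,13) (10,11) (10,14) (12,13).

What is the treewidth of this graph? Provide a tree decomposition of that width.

The largest bag has 4 vertices, giving width 3; this decomposition certifies tw(G) ≤ 3. For the lower bound: the 4 vertex sets {7,12,13}, {9}, {4}, {0,8,10,14} are disjoint, each induces a connected subgraph, and every pair is joined by at least one edge of G. Contracting each set to a single vertex therefore yields K_{4} as a minor, and since treewidth is minor-monotone, tw(G) ≥ tw(K_{4}) = 3. Hence tw(G) = 3 exactly.

Treewidth 3.
One optimal decomposition is:
Bags: B1 = {7, 9, 12, 13}  B2 = {4, 7, 9, 12}  B3 = {0, 4, 7, 9}  B4 = {0, 4, 9, 10}  B5 = {0, 4, 10, 14}  B6 = {0, 8, 10, 14}  B7 = {8, 10, 11, 14}  B8 = {3, 8, 11, 14}  B9 = {3, 6, 8, 11}  B10 = {3, 5, 6, 11}  B11 = {1, 3, 5, 6}  B12 = {1, 2, 5, 6}
Tree: B1–B2, B2–B3, B3–B4, B4–B5, B5–B6, B6–B7, B7–B8, B8–B9, B9–B10, B10–B11, B11–B12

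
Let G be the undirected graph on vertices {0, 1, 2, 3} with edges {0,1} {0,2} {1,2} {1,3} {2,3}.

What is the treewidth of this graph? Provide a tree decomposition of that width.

Every bag has size at most 3, so the width is 3 − 1 = 2 and tw(G) ≤ 2. On the other hand G contains the 3-clique {0, 1, 2}. A clique must lie in a single bag of any decomposition, so no decomposition can have width below 2. Hence tw(G) = 2 exactly.

Treewidth 2.
One optimal decomposition is:
Bags: B1 = {0, 1, 2}  B2 = {1, 2, 3}
Tree: B1–B2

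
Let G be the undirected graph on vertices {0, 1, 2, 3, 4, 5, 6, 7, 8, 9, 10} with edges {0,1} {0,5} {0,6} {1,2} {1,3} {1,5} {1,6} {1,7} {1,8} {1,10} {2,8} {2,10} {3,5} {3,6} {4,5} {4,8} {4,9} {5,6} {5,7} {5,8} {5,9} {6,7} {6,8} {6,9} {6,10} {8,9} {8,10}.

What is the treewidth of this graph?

A width-3 tree decomposition is:
Bags: B1 = {1, 5, 6, 8}  B2 = {5, 6, 8, 9}  B3 = {1, 6, 8, 10}  B4 = {1, 5, 6, 7}  B5 = {0, 1, 5, 6}  B6 = {1, 2, 8, 10}  B7 = {1, 3, 5, 6}  B8 = {4, 5, 8, 9}
Tree: B1–B2, B1–B3, B1–B4, B1–B5, B3–B6, B1–B7, B2–B8
Each bag holds 4 vertices, so the decomposition has width 3, which upper-bounds the treewidth. Conversely, {1, 2, 8, 10} is a clique of size 4, and the vertices of any clique must share a bag in every tree decomposition; so some bag has ≥ 4 vertices and tw(G) ≥ 3. The upper and lower bounds meet at 3, so that is the treewidth.

3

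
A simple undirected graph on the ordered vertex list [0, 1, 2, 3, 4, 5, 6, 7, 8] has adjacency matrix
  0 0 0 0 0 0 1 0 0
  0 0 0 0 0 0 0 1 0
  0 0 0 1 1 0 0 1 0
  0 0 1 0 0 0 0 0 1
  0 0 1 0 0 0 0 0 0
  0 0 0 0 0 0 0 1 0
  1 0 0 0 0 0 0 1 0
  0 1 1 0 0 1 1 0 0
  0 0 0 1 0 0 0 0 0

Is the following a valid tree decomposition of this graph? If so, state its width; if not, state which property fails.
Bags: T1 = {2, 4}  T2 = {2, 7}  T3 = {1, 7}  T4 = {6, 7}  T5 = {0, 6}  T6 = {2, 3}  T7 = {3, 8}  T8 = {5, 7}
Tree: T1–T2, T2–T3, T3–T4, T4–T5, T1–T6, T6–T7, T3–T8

Every vertex of G appears in some bag (union = {0, 1, 2, 3, 4, 5, 6, 7, 8}); every edge is covered by a bag; and for each vertex v the set of bags containing v is connected in the bag tree. The decomposition is therefore valid. The largest bag has 2 vertices, so the width is 1.

Yes; width 1.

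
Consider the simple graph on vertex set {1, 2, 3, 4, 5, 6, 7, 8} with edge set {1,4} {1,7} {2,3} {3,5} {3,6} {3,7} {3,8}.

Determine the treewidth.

1

A width-1 tree decomposition is:
Bags: B1 = {3, 6}  B2 = {3, 7}  B3 = {3, 5}  B4 = {2, 3}  B5 = {3, 8}  B6 = {1, 7}  B7 = {1, 4}
Tree: B1–B2, B2–B3, B2–B4, B4–B5, B2–B6, B6–B7
Every bag has size at most 2, so the width is 2 − 1 = 1 and tw(G) ≤ 1. Since G has at least one edge (e.g. 3–6), it is not an edgeless graph, so tw(G) ≥ 1. Therefore the treewidth is 1.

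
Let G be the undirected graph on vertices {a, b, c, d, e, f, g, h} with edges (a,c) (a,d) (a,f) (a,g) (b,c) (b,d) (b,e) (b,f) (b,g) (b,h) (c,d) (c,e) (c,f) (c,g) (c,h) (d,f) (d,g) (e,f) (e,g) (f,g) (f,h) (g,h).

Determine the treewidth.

A width-4 tree decomposition is:
Bags: B1 = {b, c, d, f, g}  B2 = {a, c, d, f, g}  B3 = {b, c, f, g, h}  B4 = {b, c, e, f, g}
Tree: B1–B2, B1–B3, B3–B4
The largest bag has 5 vertices, giving width 4; this decomposition certifies tw(G) ≤ 4. On the other hand G contains the 5-clique {a, c, d, f, g}. A clique must lie in a single bag of any decomposition, so no decomposition can have width below 4. Hence tw(G) = 4 exactly.

4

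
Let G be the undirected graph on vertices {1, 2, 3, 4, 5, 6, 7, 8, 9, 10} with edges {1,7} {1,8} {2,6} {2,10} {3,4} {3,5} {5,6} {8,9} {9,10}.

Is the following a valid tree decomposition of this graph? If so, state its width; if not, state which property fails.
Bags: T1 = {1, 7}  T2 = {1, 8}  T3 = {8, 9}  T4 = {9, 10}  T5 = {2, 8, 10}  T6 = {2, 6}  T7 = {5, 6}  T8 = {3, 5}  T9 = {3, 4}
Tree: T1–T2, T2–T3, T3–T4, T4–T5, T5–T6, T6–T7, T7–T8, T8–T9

A tree decomposition must satisfy three properties: every vertex lies in some bag; for every edge, both endpoints lie together in some bag; and for every vertex, the bags containing it form a connected subtree. Here bags containing vertex 8 are not connected in the tree, so the decomposition is invalid.

No — bags containing vertex 8 are not connected in the tree.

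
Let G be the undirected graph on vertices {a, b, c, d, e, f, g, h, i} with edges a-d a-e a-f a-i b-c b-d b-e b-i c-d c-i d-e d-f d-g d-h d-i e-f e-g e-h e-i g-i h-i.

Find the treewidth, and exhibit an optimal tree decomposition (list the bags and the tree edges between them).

Treewidth 3.
One optimal decomposition is:
Bags: B1 = {a, d, e, i}  B2 = {d, e, h, i}  B3 = {b, d, e, i}  B4 = {d, e, g, i}  B5 = {a, d, e, f}  B6 = {b, c, d, i}
Tree: B1–B2, B2–B3, B3–B4, B1–B5, B3–B6

The largest bag has 4 vertices, giving width 3; this decomposition certifies tw(G) ≤ 3. For the lower bound, the 4 vertices {a, d, e, f} are pairwise adjacent, and any tree decomposition puts a clique entirely inside one bag — forcing width ≥ 3. Hence tw(G) = 3 exactly.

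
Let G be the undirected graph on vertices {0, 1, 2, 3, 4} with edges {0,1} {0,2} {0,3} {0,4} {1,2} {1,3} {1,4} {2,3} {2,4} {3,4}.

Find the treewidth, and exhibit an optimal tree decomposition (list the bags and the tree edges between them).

Treewidth 4.
One optimal decomposition is:
Bags: B1 = {0, 1, 2, 3, 4}
Tree: (single bag)

A single bag containing all 5 vertices is trivially a valid decomposition of width 4. On the other hand G contains the 5-clique {0, 1, 2, 3, 4}. A clique must lie in a single bag of any decomposition, so no decomposition can have width below 4. The upper and lower bounds meet at 4, so that is the treewidth.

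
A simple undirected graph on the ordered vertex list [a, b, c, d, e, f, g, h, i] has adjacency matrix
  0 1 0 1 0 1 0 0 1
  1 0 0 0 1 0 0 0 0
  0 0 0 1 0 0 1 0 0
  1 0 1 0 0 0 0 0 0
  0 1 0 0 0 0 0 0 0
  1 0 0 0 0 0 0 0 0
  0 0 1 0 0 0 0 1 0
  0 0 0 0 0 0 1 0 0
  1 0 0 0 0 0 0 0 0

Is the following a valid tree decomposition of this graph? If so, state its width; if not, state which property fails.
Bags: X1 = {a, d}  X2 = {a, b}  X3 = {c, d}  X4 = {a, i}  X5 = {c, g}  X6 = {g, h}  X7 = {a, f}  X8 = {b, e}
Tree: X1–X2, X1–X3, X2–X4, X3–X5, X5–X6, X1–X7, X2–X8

Yes; width 1.

Checking the three conditions: (i) the bags cover all of {a, b, c, d, e, f, g, h, i}; (ii) for each edge, some bag contains both endpoints; (iii) the bags containing any fixed vertex form a subtree. All hold, so the decomposition is valid with width 2 − 1 = 1.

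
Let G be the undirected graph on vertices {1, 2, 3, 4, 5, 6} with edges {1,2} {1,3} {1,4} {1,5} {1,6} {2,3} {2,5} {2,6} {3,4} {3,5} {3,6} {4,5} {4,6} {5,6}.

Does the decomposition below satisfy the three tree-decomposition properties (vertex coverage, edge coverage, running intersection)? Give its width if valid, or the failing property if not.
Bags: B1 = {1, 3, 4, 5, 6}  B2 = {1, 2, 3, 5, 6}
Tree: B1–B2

Yes; width 4.

Vertex coverage: the bags together contain {1, 2, 3, 4, 5, 6}, the full vertex set. Edge coverage: each edge of G has both endpoints in at least one bag. Running intersection: for every vertex, the bags containing it form a connected subtree. All three properties hold, so this is a valid tree decomposition of width max|bag| − 1 = 4, and hence tw(G) ≤ 4.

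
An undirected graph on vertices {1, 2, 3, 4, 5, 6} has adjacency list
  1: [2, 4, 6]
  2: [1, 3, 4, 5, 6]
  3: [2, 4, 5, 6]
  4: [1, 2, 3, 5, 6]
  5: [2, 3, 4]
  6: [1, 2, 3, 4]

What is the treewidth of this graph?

3

A width-3 tree decomposition is:
Bags: B1 = {1, 2, 4, 6}  B2 = {2, 3, 4, 6}  B3 = {2, 3, 4, 5}
Tree: B1–B2, B2–B3
The largest bag has 4 vertices, giving width 3; this decomposition certifies tw(G) ≤ 3. On the other hand G contains the 4-clique {1, 2, 4, 6}. A clique must lie in a single bag of any decomposition, so no decomposition can have width below 3. Hence tw(G) = 3 exactly.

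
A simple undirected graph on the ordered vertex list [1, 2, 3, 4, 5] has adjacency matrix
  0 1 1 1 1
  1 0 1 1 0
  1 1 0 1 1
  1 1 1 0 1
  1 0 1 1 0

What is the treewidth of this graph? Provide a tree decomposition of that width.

Treewidth 3.
One optimal decomposition is:
Bags: B1 = {1, 3, 4, 5}  B2 = {1, 2, 3, 4}
Tree: B1–B2

Every bag has size at most 4, so the width is 4 − 1 = 3 and tw(G) ≤ 3. Conversely, {1, 2, 3, 4} is a clique of size 4, and the vertices of any clique must share a bag in every tree decomposition; so some bag has ≥ 4 vertices and tw(G) ≥ 3. Therefore the treewidth is 3.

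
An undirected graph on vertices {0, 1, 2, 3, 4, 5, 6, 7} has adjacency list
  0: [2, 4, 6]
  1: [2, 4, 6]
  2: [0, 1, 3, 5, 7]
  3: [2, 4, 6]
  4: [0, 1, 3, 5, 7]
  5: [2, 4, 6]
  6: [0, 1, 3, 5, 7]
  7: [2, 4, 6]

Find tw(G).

3

A width-3 tree decomposition is:
Bags: B1 = {0, 2, 4, 6}  B2 = {2, 4, 6, 7}  B3 = {2, 3, 4, 6}  B4 = {2, 4, 5, 6}  B5 = {1, 2, 4, 6}
Tree: B1–B2, B2–B3, B3–B4, B4–B5
Each bag holds 4 vertices, so the decomposition has width 3, which upper-bounds the treewidth. For the lower bound: the 4 vertex sets {0,2}, {6,7}, {4}, {3} are disjoint, each induces a connected subgraph, and every pair is joined by at least one edge of G. Contracting each set to a single vertex therefore yields K_{4} as a minor, and since treewidth is minor-monotone, tw(G) ≥ tw(K_{4}) = 3. Hence tw(G) = 3 exactly.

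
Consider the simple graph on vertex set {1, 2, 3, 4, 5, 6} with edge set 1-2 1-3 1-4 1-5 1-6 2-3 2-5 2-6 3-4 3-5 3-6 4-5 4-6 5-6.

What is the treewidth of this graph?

A width-4 tree decomposition is:
Bags: B1 = {1, 3, 4, 5, 6}  B2 = {1, 2, 3, 5, 6}
Tree: B1–B2
Each bag holds 5 vertices, so the decomposition has width 4, which upper-bounds the treewidth. For the lower bound, the 5 vertices {1, 2, 3, 5, 6} are pairwise adjacent, and any tree decomposition puts a clique entirely inside one bag — forcing width ≥ 4. Hence tw(G) = 4 exactly.

4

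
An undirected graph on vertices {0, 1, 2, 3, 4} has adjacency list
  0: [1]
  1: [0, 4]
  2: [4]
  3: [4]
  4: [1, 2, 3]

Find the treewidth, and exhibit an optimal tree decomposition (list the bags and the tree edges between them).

Treewidth 1.
Bags: B1 = {3, 4}  B2 = {1, 4}  B3 = {2, 4}  B4 = {0, 1}
Tree: B1–B2, B2–B3, B2–B4

Every bag has size at most 2, so the width is 2 − 1 = 1 and tw(G) ≤ 1. Since G has at least one edge (e.g. 3–4), it is not an edgeless graph, so tw(G) ≥ 1. The upper and lower bounds meet at 1, so that is the treewidth.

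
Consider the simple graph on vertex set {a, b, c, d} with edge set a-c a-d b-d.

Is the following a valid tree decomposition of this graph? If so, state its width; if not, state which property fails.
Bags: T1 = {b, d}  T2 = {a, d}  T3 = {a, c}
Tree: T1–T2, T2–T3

Checking the three conditions: (i) the bags cover all of {a, b, c, d}; (ii) for each edge, some bag contains both endpoints; (iii) the bags containing any fixed vertex form a subtree. All hold, so the decomposition is valid with width 2 − 1 = 1.

Yes; width 1.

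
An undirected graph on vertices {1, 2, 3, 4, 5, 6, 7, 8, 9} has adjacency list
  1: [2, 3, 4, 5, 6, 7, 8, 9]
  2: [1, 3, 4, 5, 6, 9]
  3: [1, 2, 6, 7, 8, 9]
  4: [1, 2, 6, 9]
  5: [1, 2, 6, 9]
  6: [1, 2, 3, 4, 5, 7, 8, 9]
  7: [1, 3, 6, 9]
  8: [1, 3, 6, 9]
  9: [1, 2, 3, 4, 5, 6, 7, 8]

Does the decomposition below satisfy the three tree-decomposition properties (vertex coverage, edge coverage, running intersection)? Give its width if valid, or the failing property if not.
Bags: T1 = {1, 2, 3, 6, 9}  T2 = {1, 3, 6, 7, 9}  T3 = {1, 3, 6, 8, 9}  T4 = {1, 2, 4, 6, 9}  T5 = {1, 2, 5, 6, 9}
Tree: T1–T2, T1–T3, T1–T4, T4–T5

Yes; width 4.

Checking the three conditions: (i) the bags cover all of {1, 2, 3, 4, 5, 6, 7, 8, 9}; (ii) for each edge, some bag contains both endpoints; (iii) the bags containing any fixed vertex form a subtree. All hold, so the decomposition is valid with width 5 − 1 = 4.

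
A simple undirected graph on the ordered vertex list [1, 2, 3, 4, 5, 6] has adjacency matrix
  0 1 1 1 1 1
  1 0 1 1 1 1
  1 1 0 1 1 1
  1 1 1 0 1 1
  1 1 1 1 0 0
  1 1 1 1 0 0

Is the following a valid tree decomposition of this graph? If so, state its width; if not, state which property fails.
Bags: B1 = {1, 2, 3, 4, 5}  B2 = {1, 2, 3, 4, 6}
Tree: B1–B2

Yes; width 4.

Vertex coverage: the bags together contain {1, 2, 3, 4, 5, 6}, the full vertex set. Edge coverage: each edge of G has both endpoints in at least one bag. Running intersection: for every vertex, the bags containing it form a connected subtree. All three properties hold, so this is a valid tree decomposition of width max|bag| − 1 = 4, and hence tw(G) ≤ 4.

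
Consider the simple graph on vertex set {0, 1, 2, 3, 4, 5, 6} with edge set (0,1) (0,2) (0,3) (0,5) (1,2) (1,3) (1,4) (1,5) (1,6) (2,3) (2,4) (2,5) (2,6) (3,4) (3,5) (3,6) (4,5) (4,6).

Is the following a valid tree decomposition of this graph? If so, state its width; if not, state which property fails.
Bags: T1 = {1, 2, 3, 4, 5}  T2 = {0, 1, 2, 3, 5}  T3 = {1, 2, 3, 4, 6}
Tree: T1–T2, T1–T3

Yes; width 4.

Every vertex of G appears in some bag (union = {0, 1, 2, 3, 4, 5, 6}); every edge is covered by a bag; and for each vertex v the set of bags containing v is connected in the bag tree. The decomposition is therefore valid. The largest bag has 5 vertices, so the width is 4.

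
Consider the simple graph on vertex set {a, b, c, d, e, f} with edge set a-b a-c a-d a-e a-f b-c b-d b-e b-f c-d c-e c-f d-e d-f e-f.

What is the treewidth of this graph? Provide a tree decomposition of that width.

Treewidth 5.
Bags: B1 = {a, b, c, d, e, f}
Tree: (single bag)

With just one bag of size 6, the width is 6 − 1 = 5, so tw(G) ≤ 5. Conversely, {a, b, c, d, e, f} is a clique of size 6, and the vertices of any clique must share a bag in every tree decomposition; so some bag has ≥ 6 vertices and tw(G) ≥ 5. The upper and lower bounds meet at 5, so that is the treewidth.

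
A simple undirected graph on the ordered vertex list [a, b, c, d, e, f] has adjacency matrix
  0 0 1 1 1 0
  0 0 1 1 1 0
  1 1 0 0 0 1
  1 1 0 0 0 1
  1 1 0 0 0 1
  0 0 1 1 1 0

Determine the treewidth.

A width-3 tree decomposition is:
Bags: B1 = {a, b, c, f}  B2 = {a, b, e, f}  B3 = {a, b, d, f}
Tree: B1–B2, B2–B3
The largest bag has 4 vertices, giving width 3; this decomposition certifies tw(G) ≤ 3. For the lower bound: the 4 vertex sets {c,f}, {b,e}, {a}, {d} are disjoint, each induces a connected subgraph, and every pair is joined by at least one edge of G. Contracting each set to a single vertex therefore yields K_{4} as a minor, and since treewidth is minor-monotone, tw(G) ≥ tw(K_{4}) = 3. Therefore the treewidth is 3.

3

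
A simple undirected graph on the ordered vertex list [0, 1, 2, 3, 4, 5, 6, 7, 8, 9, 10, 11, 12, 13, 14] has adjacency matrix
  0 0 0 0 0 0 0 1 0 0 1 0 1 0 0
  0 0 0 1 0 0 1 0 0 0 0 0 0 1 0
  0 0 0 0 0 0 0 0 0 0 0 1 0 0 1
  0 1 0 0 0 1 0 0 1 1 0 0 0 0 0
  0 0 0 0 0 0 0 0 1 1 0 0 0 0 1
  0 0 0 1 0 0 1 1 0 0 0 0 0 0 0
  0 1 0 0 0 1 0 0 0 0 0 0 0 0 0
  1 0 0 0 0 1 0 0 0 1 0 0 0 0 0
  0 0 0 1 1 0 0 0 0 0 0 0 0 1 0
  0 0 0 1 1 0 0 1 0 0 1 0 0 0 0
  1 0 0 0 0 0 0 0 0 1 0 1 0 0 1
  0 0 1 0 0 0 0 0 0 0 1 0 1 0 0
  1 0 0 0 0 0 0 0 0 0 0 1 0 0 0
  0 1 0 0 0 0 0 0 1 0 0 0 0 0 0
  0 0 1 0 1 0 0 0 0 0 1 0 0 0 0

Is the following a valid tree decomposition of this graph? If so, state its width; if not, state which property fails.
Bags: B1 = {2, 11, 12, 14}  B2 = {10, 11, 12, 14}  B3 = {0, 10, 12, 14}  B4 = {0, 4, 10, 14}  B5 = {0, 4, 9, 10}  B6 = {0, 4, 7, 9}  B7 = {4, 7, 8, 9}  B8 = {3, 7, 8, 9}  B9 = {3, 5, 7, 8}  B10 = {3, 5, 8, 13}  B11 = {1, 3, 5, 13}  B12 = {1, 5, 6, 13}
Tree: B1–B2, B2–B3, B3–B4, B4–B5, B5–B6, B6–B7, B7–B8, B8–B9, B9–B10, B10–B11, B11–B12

Checking the three conditions: (i) the bags cover all of {0, 1, 2, 3, 4, 5, 6, 7, 8, 9, 10, 11, 12, 13, 14}; (ii) for each edge, some bag contains both endpoints; (iii) the bags containing any fixed vertex form a subtree. All hold, so the decomposition is valid with width 4 − 1 = 3.

Yes; width 3.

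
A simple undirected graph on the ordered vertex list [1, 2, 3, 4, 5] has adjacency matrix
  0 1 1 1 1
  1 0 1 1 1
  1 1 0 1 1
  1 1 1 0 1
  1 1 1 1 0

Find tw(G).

A width-4 tree decomposition is:
Bags: B1 = {1, 2, 3, 4, 5}
Tree: (single bag)
With just one bag of size 5, the width is 5 − 1 = 4, so tw(G) ≤ 4. On the other hand G contains the 5-clique {1, 2, 3, 4, 5}. A clique must lie in a single bag of any decomposition, so no decomposition can have width below 4. Combining the bounds, tw(G) = 4.

4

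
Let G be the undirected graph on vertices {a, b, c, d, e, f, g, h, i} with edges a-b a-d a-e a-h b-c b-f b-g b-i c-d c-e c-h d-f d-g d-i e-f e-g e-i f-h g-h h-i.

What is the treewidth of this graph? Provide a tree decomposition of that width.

Each bag holds 5 vertices, so the decomposition has width 4, which upper-bounds the treewidth. For the lower bound: the 5 vertex sets {b,c}, {a,h}, {d,i}, {e}, {g} are disjoint, each induces a connected subgraph, and every pair is joined by at least one edge of G. Contracting each set to a single vertex therefore yields K_{5} as a minor, and since treewidth is minor-monotone, tw(G) ≥ tw(K_{5}) = 4. Therefore the treewidth is 4.

Treewidth 4.
One such decomposition:
Bags: B1 = {b, c, d, e, h}  B2 = {a, b, d, e, h}  B3 = {b, d, e, h, i}  B4 = {b, d, e, g, h}  B5 = {b, d, e, f, h}
Tree: B1–B2, B2–B3, B3–B4, B4–B5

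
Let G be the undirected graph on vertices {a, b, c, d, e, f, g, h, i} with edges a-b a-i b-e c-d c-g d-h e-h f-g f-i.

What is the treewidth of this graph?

2

A width-2 tree decomposition is:
Bags: B1 = {c, f, g}  B2 = {c, d, f}  B3 = {d, f, h}  B4 = {e, f, h}  B5 = {b, e, f}  B6 = {a, b, f}  B7 = {a, f, i}
Tree: B1–B2, B2–B3, B3–B4, B4–B5, B5–B6, B6–B7
The largest bag has 3 vertices, giving width 2; this decomposition certifies tw(G) ≤ 2. Since f–g–c–d–h–e–b–a–i–f is a cycle in G, G is not acyclic. Forests are exactly the graphs of treewidth ≤ 1, so tw(G) ≥ 2. Hence tw(G) = 2 exactly.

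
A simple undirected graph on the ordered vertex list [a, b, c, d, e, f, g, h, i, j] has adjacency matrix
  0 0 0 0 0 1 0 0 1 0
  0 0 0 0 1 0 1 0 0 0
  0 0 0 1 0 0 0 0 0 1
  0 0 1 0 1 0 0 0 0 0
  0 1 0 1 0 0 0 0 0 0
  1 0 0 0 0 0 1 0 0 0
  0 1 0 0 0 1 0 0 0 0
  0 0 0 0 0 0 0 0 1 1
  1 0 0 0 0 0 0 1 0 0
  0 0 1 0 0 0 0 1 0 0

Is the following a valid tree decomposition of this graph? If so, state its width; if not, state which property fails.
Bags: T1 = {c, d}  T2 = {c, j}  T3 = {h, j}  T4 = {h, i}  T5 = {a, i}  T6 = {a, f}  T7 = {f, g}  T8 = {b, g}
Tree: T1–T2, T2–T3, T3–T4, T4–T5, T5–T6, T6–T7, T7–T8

A tree decomposition must satisfy three properties: every vertex lies in some bag; for every edge, both endpoints lie together in some bag; and for every vertex, the bags containing it form a connected subtree. Here vertex e appears in no bag, so the decomposition is invalid.

No — vertex e appears in no bag.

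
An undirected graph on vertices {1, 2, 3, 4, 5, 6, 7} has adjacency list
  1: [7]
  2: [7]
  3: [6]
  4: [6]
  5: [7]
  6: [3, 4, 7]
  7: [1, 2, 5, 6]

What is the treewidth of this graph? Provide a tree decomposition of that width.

Every bag has size at most 2, so the width is 2 − 1 = 1 and tw(G) ≤ 1. G has an edge, so its treewidth is at least 1. Combining the bounds, tw(G) = 1.

Treewidth 1.
One optimal decomposition is:
Bags: B1 = {6, 7}  B2 = {3, 6}  B3 = {4, 6}  B4 = {5, 7}  B5 = {1, 7}  B6 = {2, 7}
Tree: B1–B2, B2–B3, B1–B4, B4–B5, B1–B6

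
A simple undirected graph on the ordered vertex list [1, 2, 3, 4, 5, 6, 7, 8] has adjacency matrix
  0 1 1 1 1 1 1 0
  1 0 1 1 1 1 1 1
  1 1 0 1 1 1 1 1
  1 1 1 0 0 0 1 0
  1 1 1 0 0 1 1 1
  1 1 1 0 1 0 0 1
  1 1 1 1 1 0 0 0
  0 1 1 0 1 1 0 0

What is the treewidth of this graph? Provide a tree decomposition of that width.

Each bag holds 5 vertices, so the decomposition has width 4, which upper-bounds the treewidth. On the other hand G contains the 5-clique {2, 3, 5, 6, 8}. A clique must lie in a single bag of any decomposition, so no decomposition can have width below 4. Therefore the treewidth is 4.

Treewidth 4.
Bags: B1 = {1, 2, 3, 5, 7}  B2 = {1, 2, 3, 4, 7}  B3 = {1, 2, 3, 5, 6}  B4 = {2, 3, 5, 6, 8}
Tree: B1–B2, B1–B3, B3–B4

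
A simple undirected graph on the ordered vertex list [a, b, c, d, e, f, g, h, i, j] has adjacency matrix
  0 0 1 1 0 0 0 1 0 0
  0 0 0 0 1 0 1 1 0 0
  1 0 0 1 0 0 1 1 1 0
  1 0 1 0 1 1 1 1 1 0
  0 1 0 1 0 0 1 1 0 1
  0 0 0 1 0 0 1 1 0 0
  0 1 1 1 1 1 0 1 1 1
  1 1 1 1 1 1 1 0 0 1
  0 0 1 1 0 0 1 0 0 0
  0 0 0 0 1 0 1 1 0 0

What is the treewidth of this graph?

3

A width-3 tree decomposition is:
Bags: B1 = {d, e, g, h}  B2 = {c, d, g, h}  B3 = {d, f, g, h}  B4 = {e, g, h, j}  B5 = {a, c, d, h}  B6 = {b, e, g, h}  B7 = {c, d, g, i}
Tree: B1–B2, B2–B3, B1–B4, B2–B5, B4–B6, B2–B7
Each bag holds 4 vertices, so the decomposition has width 3, which upper-bounds the treewidth. For the lower bound, the 4 vertices {d, e, g, h} are pairwise adjacent, and any tree decomposition puts a clique entirely inside one bag — forcing width ≥ 3. Hence tw(G) = 3 exactly.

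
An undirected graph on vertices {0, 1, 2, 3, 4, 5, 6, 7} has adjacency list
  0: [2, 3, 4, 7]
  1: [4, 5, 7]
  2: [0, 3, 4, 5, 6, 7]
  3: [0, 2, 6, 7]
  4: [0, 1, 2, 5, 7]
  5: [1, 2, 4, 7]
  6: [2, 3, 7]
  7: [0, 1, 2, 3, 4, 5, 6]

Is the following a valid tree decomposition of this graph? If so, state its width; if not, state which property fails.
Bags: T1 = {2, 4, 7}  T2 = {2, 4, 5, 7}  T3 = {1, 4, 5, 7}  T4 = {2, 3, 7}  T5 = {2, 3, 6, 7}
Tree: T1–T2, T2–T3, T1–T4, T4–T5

No — vertex 0 appears in no bag.

A tree decomposition must satisfy three properties: every vertex lies in some bag; for every edge, both endpoints lie together in some bag; and for every vertex, the bags containing it form a connected subtree. Here vertex 0 appears in no bag, so the decomposition is invalid.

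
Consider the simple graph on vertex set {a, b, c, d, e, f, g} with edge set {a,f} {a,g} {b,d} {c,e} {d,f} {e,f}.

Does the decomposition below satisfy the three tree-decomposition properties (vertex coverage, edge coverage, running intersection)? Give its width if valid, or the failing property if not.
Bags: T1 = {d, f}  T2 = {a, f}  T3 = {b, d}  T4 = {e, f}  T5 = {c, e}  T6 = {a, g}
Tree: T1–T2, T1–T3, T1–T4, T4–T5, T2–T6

Vertex coverage: the bags together contain {a, b, c, d, e, f, g}, the full vertex set. Edge coverage: each edge of G has both endpoints in at least one bag. Running intersection: for every vertex, the bags containing it form a connected subtree. All three properties hold, so this is a valid tree decomposition of width max|bag| − 1 = 1, and hence tw(G) ≤ 1.

Yes; width 1.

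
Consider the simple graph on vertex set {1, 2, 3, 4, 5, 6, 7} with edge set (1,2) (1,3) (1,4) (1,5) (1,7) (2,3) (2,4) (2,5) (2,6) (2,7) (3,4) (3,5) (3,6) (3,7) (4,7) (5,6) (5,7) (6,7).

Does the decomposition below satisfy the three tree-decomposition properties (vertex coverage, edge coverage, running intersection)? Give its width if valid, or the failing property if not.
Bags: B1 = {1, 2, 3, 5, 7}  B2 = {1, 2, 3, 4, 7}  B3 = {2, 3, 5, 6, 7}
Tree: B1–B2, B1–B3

Every vertex of G appears in some bag (union = {1, 2, 3, 4, 5, 6, 7}); every edge is covered by a bag; and for each vertex v the set of bags containing v is connected in the bag tree. The decomposition is therefore valid. The largest bag has 5 vertices, so the width is 4.

Yes; width 4.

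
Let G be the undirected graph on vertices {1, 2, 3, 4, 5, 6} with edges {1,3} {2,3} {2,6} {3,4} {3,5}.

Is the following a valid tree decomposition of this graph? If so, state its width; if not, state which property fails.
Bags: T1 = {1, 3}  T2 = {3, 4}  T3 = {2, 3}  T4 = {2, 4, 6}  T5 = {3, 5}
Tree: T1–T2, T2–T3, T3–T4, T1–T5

No — bags containing vertex 4 are not connected in the tree.

A tree decomposition must satisfy three properties: every vertex lies in some bag; for every edge, both endpoints lie together in some bag; and for every vertex, the bags containing it form a connected subtree. Here bags containing vertex 4 are not connected in the tree, so the decomposition is invalid.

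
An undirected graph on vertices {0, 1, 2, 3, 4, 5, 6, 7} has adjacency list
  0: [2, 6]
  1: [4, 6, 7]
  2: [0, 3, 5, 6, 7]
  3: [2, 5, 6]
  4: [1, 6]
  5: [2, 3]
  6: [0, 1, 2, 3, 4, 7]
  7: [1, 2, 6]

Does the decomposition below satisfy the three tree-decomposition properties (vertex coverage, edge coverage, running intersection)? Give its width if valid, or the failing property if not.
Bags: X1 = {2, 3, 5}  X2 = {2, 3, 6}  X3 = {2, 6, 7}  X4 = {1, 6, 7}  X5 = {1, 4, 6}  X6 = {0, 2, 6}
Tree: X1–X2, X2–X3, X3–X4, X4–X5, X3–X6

Yes; width 2.

Vertex coverage: the bags together contain {0, 1, 2, 3, 4, 5, 6, 7}, the full vertex set. Edge coverage: each edge of G has both endpoints in at least one bag. Running intersection: for every vertex, the bags containing it form a connected subtree. All three properties hold, so this is a valid tree decomposition of width max|bag| − 1 = 2, and hence tw(G) ≤ 2.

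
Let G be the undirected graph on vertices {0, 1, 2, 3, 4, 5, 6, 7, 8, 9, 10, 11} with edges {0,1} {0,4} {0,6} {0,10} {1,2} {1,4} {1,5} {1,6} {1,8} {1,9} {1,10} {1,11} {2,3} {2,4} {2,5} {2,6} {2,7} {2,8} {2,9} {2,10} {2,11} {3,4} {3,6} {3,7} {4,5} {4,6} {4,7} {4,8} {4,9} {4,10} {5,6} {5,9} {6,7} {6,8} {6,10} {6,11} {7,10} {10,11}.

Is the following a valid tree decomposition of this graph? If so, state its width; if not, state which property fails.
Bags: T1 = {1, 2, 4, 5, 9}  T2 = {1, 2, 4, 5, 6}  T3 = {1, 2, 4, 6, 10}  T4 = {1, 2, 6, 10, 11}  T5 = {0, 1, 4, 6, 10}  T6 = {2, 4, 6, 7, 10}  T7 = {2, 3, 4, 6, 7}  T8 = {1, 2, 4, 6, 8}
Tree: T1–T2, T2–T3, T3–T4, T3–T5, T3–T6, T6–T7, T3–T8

Yes; width 4.

Every vertex of G appears in some bag (union = {0, 1, 2, 3, 4, 5, 6, 7, 8, 9, 10, 11}); every edge is covered by a bag; and for each vertex v the set of bags containing v is connected in the bag tree. The decomposition is therefore valid. The largest bag has 5 vertices, so the width is 4.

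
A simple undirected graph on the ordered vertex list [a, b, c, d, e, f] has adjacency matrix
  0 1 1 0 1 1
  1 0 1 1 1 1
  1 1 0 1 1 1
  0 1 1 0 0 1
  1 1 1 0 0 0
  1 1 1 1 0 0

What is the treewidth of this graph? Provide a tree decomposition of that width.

Each bag holds 4 vertices, so the decomposition has width 3, which upper-bounds the treewidth. Conversely, {a, b, c, e} is a clique of size 4, and the vertices of any clique must share a bag in every tree decomposition; so some bag has ≥ 4 vertices and tw(G) ≥ 3. The upper and lower bounds meet at 3, so that is the treewidth.

Treewidth 3.
One such decomposition:
Bags: B1 = {b, c, d, f}  B2 = {a, b, c, f}  B3 = {a, b, c, e}
Tree: B1–B2, B2–B3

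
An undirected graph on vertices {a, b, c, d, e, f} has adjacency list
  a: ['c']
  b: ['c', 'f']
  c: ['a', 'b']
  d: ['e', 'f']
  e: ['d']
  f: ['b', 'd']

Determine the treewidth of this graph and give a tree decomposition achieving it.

The largest bag has 2 vertices, giving width 1; this decomposition certifies tw(G) ≤ 1. Since G has at least one edge (e.g. a–c), it is not an edgeless graph, so tw(G) ≥ 1. The upper and lower bounds meet at 1, so that is the treewidth.

Treewidth 1.
One optimal decomposition is:
Bags: B1 = {a, c}  B2 = {b, c}  B3 = {b, f}  B4 = {d, f}  B5 = {d, e}
Tree: B1–B2, B2–B3, B3–B4, B4–B5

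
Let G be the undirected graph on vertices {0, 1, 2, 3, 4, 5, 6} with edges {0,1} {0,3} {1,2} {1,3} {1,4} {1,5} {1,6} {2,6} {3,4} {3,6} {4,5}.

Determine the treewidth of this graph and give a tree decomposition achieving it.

The largest bag has 3 vertices, giving width 2; this decomposition certifies tw(G) ≤ 2. Conversely, {1, 2, 6} is a clique of size 3, and the vertices of any clique must share a bag in every tree decomposition; so some bag has ≥ 3 vertices and tw(G) ≥ 2. Hence tw(G) = 2 exactly.

Treewidth 2.
Bags: B1 = {1, 2, 6}  B2 = {1, 3, 6}  B3 = {0, 1, 3}  B4 = {1, 3, 4}  B5 = {1, 4, 5}
Tree: B1–B2, B2–B3, B3–B4, B4–B5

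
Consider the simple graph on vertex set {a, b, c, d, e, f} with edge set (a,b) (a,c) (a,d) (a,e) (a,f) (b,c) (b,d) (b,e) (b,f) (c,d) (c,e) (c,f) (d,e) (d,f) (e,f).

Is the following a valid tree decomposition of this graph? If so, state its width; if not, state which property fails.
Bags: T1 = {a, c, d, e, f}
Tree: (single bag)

A tree decomposition must satisfy three properties: every vertex lies in some bag; for every edge, both endpoints lie together in some bag; and for every vertex, the bags containing it form a connected subtree. Here vertex b appears in no bag, so the decomposition is invalid.

No — vertex b appears in no bag.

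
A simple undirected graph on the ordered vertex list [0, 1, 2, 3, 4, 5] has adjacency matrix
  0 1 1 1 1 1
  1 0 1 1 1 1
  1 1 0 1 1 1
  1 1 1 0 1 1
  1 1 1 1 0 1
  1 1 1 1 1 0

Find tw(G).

A width-5 tree decomposition is:
Bags: B1 = {0, 1, 2, 3, 4, 5}
Tree: (single bag)
With just one bag of size 6, the width is 6 − 1 = 5, so tw(G) ≤ 5. Conversely, {0, 1, 2, 3, 4, 5} is a clique of size 6, and the vertices of any clique must share a bag in every tree decomposition; so some bag has ≥ 6 vertices and tw(G) ≥ 5. The upper and lower bounds meet at 5, so that is the treewidth.

5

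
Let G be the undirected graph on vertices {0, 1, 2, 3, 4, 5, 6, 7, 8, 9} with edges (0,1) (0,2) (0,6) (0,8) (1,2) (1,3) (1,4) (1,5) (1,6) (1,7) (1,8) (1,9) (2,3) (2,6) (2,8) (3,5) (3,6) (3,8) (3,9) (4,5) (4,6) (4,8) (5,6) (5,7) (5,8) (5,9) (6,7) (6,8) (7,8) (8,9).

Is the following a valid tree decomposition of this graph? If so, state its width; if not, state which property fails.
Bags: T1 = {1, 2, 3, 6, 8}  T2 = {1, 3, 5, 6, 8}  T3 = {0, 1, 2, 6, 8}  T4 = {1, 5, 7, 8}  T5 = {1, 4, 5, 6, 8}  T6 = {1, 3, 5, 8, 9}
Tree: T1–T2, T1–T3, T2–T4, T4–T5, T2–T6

A tree decomposition must satisfy three properties: every vertex lies in some bag; for every edge, both endpoints lie together in some bag; and for every vertex, the bags containing it form a connected subtree. Here edge (6,7) lies in no bag, so the decomposition is invalid.

No — edge (6,7) lies in no bag.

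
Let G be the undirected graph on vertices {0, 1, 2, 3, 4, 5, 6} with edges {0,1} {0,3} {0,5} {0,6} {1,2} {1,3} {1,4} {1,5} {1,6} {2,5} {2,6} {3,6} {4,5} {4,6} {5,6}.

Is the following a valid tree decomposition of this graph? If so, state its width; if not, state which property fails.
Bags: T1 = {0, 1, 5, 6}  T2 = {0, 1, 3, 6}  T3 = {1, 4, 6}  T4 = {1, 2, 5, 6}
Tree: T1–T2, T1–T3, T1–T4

A tree decomposition must satisfy three properties: every vertex lies in some bag; for every edge, both endpoints lie together in some bag; and for every vertex, the bags containing it form a connected subtree. Here edge (5,4) lies in no bag, so the decomposition is invalid.

No — edge (5,4) lies in no bag.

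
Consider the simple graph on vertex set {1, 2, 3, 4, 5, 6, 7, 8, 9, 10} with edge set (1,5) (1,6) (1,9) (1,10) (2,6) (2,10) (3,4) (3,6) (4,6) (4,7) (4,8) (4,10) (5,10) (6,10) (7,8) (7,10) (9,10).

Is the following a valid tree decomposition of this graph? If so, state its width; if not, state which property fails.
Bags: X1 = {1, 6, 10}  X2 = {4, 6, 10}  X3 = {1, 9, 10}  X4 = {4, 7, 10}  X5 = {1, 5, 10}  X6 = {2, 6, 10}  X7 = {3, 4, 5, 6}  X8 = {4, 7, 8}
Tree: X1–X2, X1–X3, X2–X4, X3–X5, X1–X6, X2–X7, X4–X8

No — bags containing vertex 5 are not connected in the tree.

A tree decomposition must satisfy three properties: every vertex lies in some bag; for every edge, both endpoints lie together in some bag; and for every vertex, the bags containing it form a connected subtree. Here bags containing vertex 5 are not connected in the tree, so the decomposition is invalid.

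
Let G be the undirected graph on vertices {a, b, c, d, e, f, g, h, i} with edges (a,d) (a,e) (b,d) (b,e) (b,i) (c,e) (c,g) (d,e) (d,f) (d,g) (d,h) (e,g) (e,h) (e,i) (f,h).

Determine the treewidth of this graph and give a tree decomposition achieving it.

Every bag has size at most 3, so the width is 3 − 1 = 2 and tw(G) ≤ 2. Conversely, {d, e, g} is a clique of size 3, and the vertices of any clique must share a bag in every tree decomposition; so some bag has ≥ 3 vertices and tw(G) ≥ 2. Therefore the treewidth is 2.

Treewidth 2.
Bags: B1 = {d, e, h}  B2 = {d, e, g}  B3 = {b, d, e}  B4 = {a, d, e}  B5 = {b, e, i}  B6 = {d, f, h}  B7 = {c, e, g}
Tree: B1–B2, B2–B3, B3–B4, B3–B5, B1–B6, B2–B7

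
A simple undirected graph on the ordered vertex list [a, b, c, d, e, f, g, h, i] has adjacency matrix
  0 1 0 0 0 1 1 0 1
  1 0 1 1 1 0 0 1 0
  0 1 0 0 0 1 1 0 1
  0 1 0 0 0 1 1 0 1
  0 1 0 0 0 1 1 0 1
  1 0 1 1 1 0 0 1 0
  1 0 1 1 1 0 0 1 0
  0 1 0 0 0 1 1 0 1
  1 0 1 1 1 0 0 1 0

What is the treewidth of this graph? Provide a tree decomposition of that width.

Treewidth 4.
One such decomposition:
Bags: B1 = {a, b, f, g, i}  B2 = {b, f, g, h, i}  B3 = {b, c, f, g, i}  B4 = {b, e, f, g, i}  B5 = {b, d, f, g, i}
Tree: B1–B2, B2–B3, B3–B4, B4–B5

Every bag has size at most 5, so the width is 5 − 1 = 4 and tw(G) ≤ 4. For the lower bound: the 5 vertex sets {a,i}, {g,h}, {b,c}, {f}, {e} are disjoint, each induces a connected subgraph, and every pair is joined by at least one edge of G. Contracting each set to a single vertex therefore yields K_{5} as a minor, and since treewidth is minor-monotone, tw(G) ≥ tw(K_{5}) = 4. The upper and lower bounds meet at 4, so that is the treewidth.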